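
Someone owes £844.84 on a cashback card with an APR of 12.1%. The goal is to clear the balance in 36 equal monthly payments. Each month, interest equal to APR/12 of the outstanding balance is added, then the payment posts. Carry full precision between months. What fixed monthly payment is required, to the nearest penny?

£28.10

Monthly rate r = 12.1%/12 = 1.00833% = 0.0100833.
Level-payment amortization: P = B₀·r / (1 − (1+r)^(−n)) = 844.84·0.0100833 / (1 − 1.01008^(−36)).
Denominator 1 − (1+r)^(−36) = 0.3031479.
P = 8.5188 / 0.3031479 ≈ 28.10.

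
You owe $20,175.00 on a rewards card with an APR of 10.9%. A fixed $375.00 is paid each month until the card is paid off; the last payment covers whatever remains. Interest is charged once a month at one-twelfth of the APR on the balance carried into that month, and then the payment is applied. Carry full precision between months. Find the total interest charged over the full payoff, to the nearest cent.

$7,643.01

Monthly rate r = 10.9%/12 = 0.908333% = 0.00908333.
Payoff takes n = ⌈−ln(1 − rB₀/P)/ln(1+r)⌉ = ⌈74.181⌉ = 75 payments; the last is $68.01.
Total paid = 74·$375.00 + $68.01 = $27,818.01.
Total interest = total paid − principal = $27,818.01 − $20,175.00 = $7,643.01.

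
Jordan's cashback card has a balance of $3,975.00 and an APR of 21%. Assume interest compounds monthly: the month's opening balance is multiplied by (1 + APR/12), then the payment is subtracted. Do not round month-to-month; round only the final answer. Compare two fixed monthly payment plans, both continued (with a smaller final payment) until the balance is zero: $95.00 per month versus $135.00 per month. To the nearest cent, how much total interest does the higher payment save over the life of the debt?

Monthly rate r = 21%/12 = 1.75% = 0.0175.
At $95.00/mo: n = ⌈−ln(1 − rB₀/P)/ln(1+r)⌉ = 76 payments (last $90.42); total interest = total paid − $3,975.00 = $3,240.42.
At $135.00/mo: 42 payments (last $100.49); total interest $1,660.49.
Interest saved = $3,240.42 − $1,660.49 = $1,579.93.

$1,579.93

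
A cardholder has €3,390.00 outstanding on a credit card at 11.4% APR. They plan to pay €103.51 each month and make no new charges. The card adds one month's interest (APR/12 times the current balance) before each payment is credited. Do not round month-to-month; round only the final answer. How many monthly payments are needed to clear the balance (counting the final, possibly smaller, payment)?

40 months

Monthly rate r = 11.4%/12 = 0.95% = 0.0095.
Recurrence: B ← B·(1+r) − €103.51.
Month 1: interest €32.20; balance after payment €3,318.69.
Month 2: interest €31.53; balance after payment €3,246.71.
Closed form: n = −ln(1 − rB₀/P)/ln(1+r) = −ln(0.68887)/ln(1.0095) ≈ 39.418, so the balance reaches zero during payment 40.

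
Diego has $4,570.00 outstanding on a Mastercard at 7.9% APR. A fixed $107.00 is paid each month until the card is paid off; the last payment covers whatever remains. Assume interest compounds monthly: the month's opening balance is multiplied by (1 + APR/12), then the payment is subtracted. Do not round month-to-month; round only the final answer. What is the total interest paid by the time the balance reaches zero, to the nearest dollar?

Monthly rate r = 7.9%/12 = 0.658333% = 0.00658333.
Payoff takes n = ⌈−ln(1 − rB₀/P)/ln(1+r)⌉ = ⌈50.313⌉ = 51 payments; the last is $33.52.
Total paid = 50·$107.00 + $33.52 = $5,383.52.
Total interest = total paid − principal = $5,383.52 − $4,570.00 = $813.52.

$814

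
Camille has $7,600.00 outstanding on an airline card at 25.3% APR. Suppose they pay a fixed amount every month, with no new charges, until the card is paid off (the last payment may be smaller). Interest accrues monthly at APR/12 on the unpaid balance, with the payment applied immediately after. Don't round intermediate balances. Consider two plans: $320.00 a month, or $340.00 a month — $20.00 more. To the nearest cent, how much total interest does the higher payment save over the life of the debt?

$268.07

Monthly rate r = 25.3%/12 = 2.10833% = 0.0210833.
At $320.00/mo: n = ⌈−ln(1 − rB₀/P)/ln(1+r)⌉ = 34 payments (last $94.09); total interest = total paid − $7,600.00 = $3,054.09.
At $340.00/mo: 31 payments (last $186.02); total interest $2,786.02.
Interest saved = $3,054.09 − $2,786.02 = $268.07.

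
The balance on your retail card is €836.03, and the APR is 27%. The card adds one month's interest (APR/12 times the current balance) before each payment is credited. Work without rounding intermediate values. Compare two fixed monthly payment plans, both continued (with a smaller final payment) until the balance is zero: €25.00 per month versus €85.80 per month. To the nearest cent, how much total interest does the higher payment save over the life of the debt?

Monthly rate r = 27%/12 = 2.25% = 0.0225.
At €25.00/mo: n = ⌈−ln(1 − rB₀/P)/ln(1+r)⌉ = 63 payments (last €18.61); total interest = total paid − €836.03 = €732.58.
At €85.80/mo: 12 payments (last €10.63); total interest €118.40.
Interest saved = €732.58 − €118.40 = €614.18.

€614.18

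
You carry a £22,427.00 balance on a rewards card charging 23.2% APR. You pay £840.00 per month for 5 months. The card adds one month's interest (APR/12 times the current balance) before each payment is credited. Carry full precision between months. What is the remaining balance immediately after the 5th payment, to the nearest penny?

Monthly rate r = 23.2%/12 = 1.93333% = 0.0193333.
Each month: B ← B·(1+r) − £840.00.
Month 1: interest £433.59; balance after payment £22,020.59.
Month 2: interest £425.73; balance after payment £21,606.32.
Month 3: interest £417.72; balance after payment £21,184.04.
Month 4: interest £409.56; balance after payment £20,753.60.
Month 5: interest £401.24; balance after payment £20,314.84.

£20,314.84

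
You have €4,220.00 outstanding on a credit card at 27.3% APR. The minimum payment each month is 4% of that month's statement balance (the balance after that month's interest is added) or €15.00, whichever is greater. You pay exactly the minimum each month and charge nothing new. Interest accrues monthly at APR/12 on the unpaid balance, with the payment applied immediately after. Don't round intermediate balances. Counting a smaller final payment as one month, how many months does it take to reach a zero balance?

170 months

Monthly rate r = 27.3%/12 = 2.275% = 0.02275.
While 4% of the post-interest balance exceeds €15.00, each month B ← (B·(1+r))·(1 − 0.04), i.e. B shrinks by the factor (1+r)·0.96 = 0.98184.
This holds for months 1–134. Entering month 135 the balance is €362.05; 4% of the post-interest balance is now below €15.00, so the flat €15.00 minimum applies from here.
From month 135 a fixed €15.00 at rate r clears €362.05 in 36 more payments. Total: 134 + 36 = 170 months.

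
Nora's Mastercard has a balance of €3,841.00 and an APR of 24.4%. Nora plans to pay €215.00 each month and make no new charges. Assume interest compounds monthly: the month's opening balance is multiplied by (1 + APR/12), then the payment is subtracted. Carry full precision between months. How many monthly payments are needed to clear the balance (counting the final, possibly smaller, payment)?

Monthly rate r = 24.4%/12 = 2.03333% = 0.0203333.
Recurrence: B ← B·(1+r) − €215.00.
Month 1: interest €78.10; balance after payment €3,704.10.
Month 2: interest €75.32; balance after payment €3,564.42.
Closed form: n = −ln(1 − rB₀/P)/ln(1+r) = −ln(0.63674)/ln(1.02033) ≈ 22.424, so the balance reaches zero during payment 23.

23 payments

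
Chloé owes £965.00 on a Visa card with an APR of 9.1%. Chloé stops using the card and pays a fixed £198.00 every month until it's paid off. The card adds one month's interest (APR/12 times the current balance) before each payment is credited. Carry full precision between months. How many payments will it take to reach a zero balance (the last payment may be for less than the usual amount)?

5 payments

Monthly rate r = 9.1%/12 = 0.758333% = 0.00758333.
Recurrence: B ← B·(1+r) − £198.00.
Month 1: interest £7.32; balance after payment £774.32.
Month 2: interest £5.87; balance after payment £582.19.
Month 3: interest £4.41; balance after payment £388.60.
Month 4: interest £2.95; balance after payment £193.55.
Month 5: interest £1.47; balance after payment £0.00.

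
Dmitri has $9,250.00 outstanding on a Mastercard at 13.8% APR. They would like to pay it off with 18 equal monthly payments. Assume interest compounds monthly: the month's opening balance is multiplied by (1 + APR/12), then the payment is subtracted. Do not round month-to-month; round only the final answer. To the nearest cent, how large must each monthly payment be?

$571.85

Monthly rate r = 13.8%/12 = 1.15% = 0.0115.
Level-payment amortization: P = B₀·r / (1 − (1+r)^(−n)) = 9250.00·0.0115 / (1 − 1.0115^(−18)).
Denominator 1 − (1+r)^(−18) = 0.186019442.
P = 106.375 / 0.186019442 ≈ 571.85.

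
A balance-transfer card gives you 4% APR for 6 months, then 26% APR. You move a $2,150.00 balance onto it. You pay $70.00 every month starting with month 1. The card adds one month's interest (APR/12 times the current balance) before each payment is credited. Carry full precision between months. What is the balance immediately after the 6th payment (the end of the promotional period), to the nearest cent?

Promo months 1–6 at r₀ = 4%/12 = 0.00333333; months 7+ at r₁ = 26%/12 = 0.0216667.
After month 6: iterate B ← B·(1+r₀) − $70.00 for 6 months → $1,769.84.

$1,769.84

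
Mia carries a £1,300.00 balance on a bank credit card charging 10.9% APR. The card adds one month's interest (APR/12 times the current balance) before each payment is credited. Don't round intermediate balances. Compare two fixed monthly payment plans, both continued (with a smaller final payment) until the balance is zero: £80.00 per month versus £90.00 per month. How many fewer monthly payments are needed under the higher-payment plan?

2 fewer payments

Monthly rate r = 10.9%/12 = 0.908333% = 0.00908333.
At £80.00/mo: n = ⌈−ln(1 − rB₀/P)/ln(1+r)⌉ = 18 payments (last £53.03); total interest = total paid − £1,300.00 = £113.03.
At £90.00/mo: 16 payments (last £49.98); total interest £99.98.
Payments saved = 18 − 16 = 2.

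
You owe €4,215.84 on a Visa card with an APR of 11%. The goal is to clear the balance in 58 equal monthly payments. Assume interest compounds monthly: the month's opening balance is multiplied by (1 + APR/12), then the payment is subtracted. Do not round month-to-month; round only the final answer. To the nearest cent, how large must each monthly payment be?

€94.04

Monthly rate r = 11%/12 = 0.916667% = 0.00916667.
Level-payment amortization: P = B₀·r / (1 − (1+r)^(−n)) = 4215.84·0.00916667 / (1 − 1.00917^(−58)).
Denominator 1 − (1+r)^(−58) = 0.41095026.
P = 38.6452 / 0.41095026 ≈ 94.04.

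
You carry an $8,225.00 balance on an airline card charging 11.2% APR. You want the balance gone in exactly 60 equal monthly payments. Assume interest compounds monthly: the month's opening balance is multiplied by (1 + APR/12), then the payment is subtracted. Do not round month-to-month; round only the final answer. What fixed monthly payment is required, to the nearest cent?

$179.65

Monthly rate r = 11.2%/12 = 0.933333% = 0.00933333.
Level-payment amortization: P = B₀·r / (1 − (1+r)^(−n)) = 8225.00·0.00933333 / (1 − 1.00933^(−60)).
Denominator 1 − (1+r)^(−60) = 0.427305472.
P = 76.7667 / 0.427305472 ≈ 179.65.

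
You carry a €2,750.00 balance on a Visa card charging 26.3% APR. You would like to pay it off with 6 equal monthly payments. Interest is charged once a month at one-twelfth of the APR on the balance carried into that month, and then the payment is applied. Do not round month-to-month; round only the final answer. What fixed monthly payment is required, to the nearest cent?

€494.13

Monthly rate r = 26.3%/12 = 2.19167% = 0.0219167.
Level-payment amortization: P = B₀·r / (1 − (1+r)^(−n)) = 2750.00·0.0219167 / (1 − 1.02192^(−6)).
Denominator 1 − (1+r)^(−6) = 0.121974545.
P = 60.2708 / 0.121974545 ≈ 494.13.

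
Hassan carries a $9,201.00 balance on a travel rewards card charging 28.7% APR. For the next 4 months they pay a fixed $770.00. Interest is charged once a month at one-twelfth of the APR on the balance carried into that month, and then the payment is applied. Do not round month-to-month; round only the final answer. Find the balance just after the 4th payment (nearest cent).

$6,921.05

Monthly rate r = 28.7%/12 = 2.39167% = 0.0239167.
Each month: B ← B·(1+r) − $770.00.
Month 1: interest $220.06; balance after payment $8,651.06.
Month 2: interest $206.90; balance after payment $8,087.96.
Month 3: interest $193.44; balance after payment $7,511.40.
Month 4: interest $179.65; balance after payment $6,921.05.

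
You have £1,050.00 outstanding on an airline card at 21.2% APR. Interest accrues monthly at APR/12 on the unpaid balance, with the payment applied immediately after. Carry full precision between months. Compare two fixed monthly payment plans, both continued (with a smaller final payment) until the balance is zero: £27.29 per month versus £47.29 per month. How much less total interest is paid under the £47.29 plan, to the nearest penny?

Monthly rate r = 21.2%/12 = 1.76667% = 0.0176667.
At £27.29/mo: n = ⌈−ln(1 − rB₀/P)/ln(1+r)⌉ = 66 payments (last £0.48); total interest = total paid − £1,050.00 = £724.33.
At £47.29/mo: 29 payments (last £20.79); total interest £294.91.
Interest saved = £724.33 − £294.91 = £429.42.

£429.42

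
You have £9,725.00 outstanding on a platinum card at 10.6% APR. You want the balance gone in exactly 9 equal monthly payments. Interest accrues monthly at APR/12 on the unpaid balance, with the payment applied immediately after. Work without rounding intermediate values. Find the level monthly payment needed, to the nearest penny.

Monthly rate r = 10.6%/12 = 0.883333% = 0.00883333.
Level-payment amortization: P = B₀·r / (1 − (1+r)^(−n)) = 9725.00·0.00883333 / (1 − 1.00883^(−9)).
Denominator 1 − (1+r)^(−9) = 0.0760995296.
P = 85.9042 / 0.0760995296 ≈ 1128.84.

£1,128.84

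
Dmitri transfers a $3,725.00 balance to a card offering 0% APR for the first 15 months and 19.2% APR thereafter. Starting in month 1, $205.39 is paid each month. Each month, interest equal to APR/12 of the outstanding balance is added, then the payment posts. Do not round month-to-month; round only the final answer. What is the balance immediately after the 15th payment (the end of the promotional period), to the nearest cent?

$644.15

Promo months 1–15 at r₀ = 0%/12 = 0; months 16+ at r₁ = 19.2%/12 = 0.016.
After month 15 (no interest yet): B = $3,725.00 − 15·$205.39 = $644.15.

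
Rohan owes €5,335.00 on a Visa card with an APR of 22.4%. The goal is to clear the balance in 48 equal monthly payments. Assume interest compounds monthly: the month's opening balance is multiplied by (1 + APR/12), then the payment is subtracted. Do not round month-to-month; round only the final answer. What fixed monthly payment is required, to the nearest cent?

Monthly rate r = 22.4%/12 = 1.86667% = 0.0186667.
Level-payment amortization: P = B₀·r / (1 − (1+r)^(−n)) = 5335.00·0.0186667 / (1 − 1.01867^(−48)).
Denominator 1 − (1+r)^(−48) = 0.588415102.
P = 99.5867 / 0.588415102 ≈ 169.25.

€169.25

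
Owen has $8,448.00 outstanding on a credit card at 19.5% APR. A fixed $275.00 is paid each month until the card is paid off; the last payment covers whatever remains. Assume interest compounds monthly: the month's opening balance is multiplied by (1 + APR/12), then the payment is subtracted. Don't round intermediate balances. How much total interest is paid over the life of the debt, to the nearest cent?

$3,350.16

Monthly rate r = 19.5%/12 = 1.625% = 0.01625.
Payoff takes n = ⌈−ln(1 − rB₀/P)/ln(1+r)⌉ = ⌈42.902⌉ = 43 payments; the last is $248.16.
Total paid = 42·$275.00 + $248.16 = $11,798.16.
Total interest = total paid − principal = $11,798.16 − $8,448.00 = $3,350.16.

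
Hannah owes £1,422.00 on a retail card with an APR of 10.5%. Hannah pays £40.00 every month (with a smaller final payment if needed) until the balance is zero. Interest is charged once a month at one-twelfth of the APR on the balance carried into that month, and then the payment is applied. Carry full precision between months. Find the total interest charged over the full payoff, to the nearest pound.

£289

Monthly rate r = 10.5%/12 = 0.875% = 0.00875.
Payoff takes n = ⌈−ln(1 − rB₀/P)/ln(1+r)⌉ = ⌈42.769⌉ = 43 payments; the last is £30.81.
Total paid = 42·£40.00 + £30.81 = £1,710.81.
Total interest = total paid − principal = £1,710.81 − £1,422.00 = £288.81.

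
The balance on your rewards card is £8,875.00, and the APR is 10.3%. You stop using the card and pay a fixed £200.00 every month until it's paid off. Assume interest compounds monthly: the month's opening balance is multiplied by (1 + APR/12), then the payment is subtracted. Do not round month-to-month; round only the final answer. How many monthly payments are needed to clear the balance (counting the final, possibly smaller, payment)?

57 months

Monthly rate r = 10.3%/12 = 0.858333% = 0.00858333.
Recurrence: B ← B·(1+r) − £200.00.
Month 1: interest £76.18; balance after payment £8,751.18.
Month 2: interest £75.11; balance after payment £8,626.29.
Closed form: n = −ln(1 − rB₀/P)/ln(1+r) = −ln(0.61911)/ln(1.00858) ≈ 56.099, so the balance reaches zero during payment 57.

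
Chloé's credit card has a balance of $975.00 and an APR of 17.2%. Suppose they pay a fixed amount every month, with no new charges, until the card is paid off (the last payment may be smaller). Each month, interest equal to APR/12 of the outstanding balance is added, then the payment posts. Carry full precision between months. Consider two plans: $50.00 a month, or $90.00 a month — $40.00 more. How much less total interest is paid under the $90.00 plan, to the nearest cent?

Monthly rate r = 17.2%/12 = 1.43333% = 0.0143333.
At $50.00/mo: n = ⌈−ln(1 − rB₀/P)/ln(1+r)⌉ = 24 payments (last $1.71); total interest = total paid − $975.00 = $176.71.
At $90.00/mo: 12 payments (last $77.23); total interest $92.23.
Interest saved = $176.71 − $92.23 = $84.48.

$84.48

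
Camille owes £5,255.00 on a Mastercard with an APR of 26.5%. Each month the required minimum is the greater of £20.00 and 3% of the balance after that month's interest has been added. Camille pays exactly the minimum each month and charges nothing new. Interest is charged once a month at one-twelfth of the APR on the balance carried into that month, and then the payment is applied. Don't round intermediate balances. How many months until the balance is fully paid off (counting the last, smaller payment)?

Monthly rate r = 26.5%/12 = 2.20833% = 0.0220833.
While 3% of the post-interest balance exceeds £20.00, each month B ← (B·(1+r))·(1 − 0.03), i.e. B shrinks by the factor (1+r)·0.97 = 0.99142.
This holds for months 1–243. Entering month 244 the balance is £647.55; 3% of the post-interest balance is now below £20.00, so the flat £20.00 minimum applies from here.
From month 244 a fixed £20.00 at rate r clears £647.55 in 58 more payments. Total: 243 + 58 = 301 months.

301 months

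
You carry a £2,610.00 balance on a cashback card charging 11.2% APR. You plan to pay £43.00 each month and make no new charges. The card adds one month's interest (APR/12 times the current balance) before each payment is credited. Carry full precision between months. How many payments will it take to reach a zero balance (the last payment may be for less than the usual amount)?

Monthly rate r = 11.2%/12 = 0.933333% = 0.00933333.
Recurrence: B ← B·(1+r) − £43.00.
Month 1: interest £24.36; balance after payment £2,591.36.
Month 2: interest £24.19; balance after payment £2,572.55.
Closed form: n = −ln(1 − rB₀/P)/ln(1+r) = −ln(0.43349)/ln(1.00933) ≈ 89.977, so the balance reaches zero during payment 90.

90 months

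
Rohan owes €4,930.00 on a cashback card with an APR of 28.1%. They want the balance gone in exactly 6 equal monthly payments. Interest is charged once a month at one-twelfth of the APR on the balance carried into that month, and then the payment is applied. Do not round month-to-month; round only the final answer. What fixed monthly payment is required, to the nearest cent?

Monthly rate r = 28.1%/12 = 2.34167% = 0.0234167.
Level-payment amortization: P = B₀·r / (1 − (1+r)^(−n)) = 4930.00·0.0234167 / (1 − 1.02342^(−6)).
Denominator 1 − (1+r)^(−6) = 0.129667727.
P = 115.444 / 0.129667727 ≈ 890.31.

€890.31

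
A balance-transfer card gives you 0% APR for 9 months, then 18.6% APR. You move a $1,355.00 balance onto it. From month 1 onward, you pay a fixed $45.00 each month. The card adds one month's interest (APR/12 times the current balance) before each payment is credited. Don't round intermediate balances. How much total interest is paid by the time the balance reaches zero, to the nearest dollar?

$210

Promo months 1–9 at r₀ = 0%/12 = 0; months 10+ at r₁ = 18.6%/12 = 0.0155.
After month 9 (no interest yet): B = $1,355.00 − 9·$45.00 = $950.00.
Then at r₁ with $45.00/mo: n₂ = −ln(1 − r₁·B/P)/ln(1+r₁) ≈ 25.77 → 26 more payments.
Total paid = 34·$45.00 + $34.62 = $1,564.62; interest = $1,564.62 − $1,355.00 = $209.62.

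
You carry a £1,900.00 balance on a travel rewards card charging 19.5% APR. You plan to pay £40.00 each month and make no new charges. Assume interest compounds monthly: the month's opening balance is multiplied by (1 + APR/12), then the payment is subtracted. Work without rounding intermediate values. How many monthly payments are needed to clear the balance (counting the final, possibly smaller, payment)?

92 months

Monthly rate r = 19.5%/12 = 1.625% = 0.01625.
Recurrence: B ← B·(1+r) − £40.00.
Month 1: interest £30.88; balance after payment £1,890.88.
Month 2: interest £30.73; balance after payment £1,881.60.
Closed form: n = −ln(1 − rB₀/P)/ln(1+r) = −ln(0.22813)/ln(1.01625) ≈ 91.682, so the balance reaches zero during payment 92.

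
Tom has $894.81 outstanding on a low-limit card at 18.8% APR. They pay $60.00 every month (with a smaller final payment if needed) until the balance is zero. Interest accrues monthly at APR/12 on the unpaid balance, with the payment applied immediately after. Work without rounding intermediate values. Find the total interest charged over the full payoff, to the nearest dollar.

$132

Monthly rate r = 18.8%/12 = 1.56667% = 0.0156667.
Payoff takes n = ⌈−ln(1 − rB₀/P)/ln(1+r)⌉ = ⌈17.118⌉ = 18 payments; the last is $7.15.
Total paid = 17·$60.00 + $7.15 = $1,027.15.
Total interest = total paid − principal = $1,027.15 − $894.81 = $132.34.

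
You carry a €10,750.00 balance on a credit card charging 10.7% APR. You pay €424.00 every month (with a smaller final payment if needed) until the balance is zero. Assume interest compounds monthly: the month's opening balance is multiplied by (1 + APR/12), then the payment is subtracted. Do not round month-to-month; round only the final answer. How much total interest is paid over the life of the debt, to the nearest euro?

Monthly rate r = 10.7%/12 = 0.891667% = 0.00891667.
Payoff takes n = ⌈−ln(1 − rB₀/P)/ln(1+r)⌉ = ⌈28.869⌉ = 29 payments; the last is €368.72.
Total paid = 28·€424.00 + €368.72 = €12,240.72.
Total interest = total paid − principal = €12,240.72 − €10,750.00 = €1,490.72.

€1,491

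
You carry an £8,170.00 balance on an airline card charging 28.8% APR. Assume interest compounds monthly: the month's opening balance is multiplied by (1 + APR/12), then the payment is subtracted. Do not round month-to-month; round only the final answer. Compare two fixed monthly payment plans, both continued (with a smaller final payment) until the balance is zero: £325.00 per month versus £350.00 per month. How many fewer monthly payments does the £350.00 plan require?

Monthly rate r = 28.8%/12 = 2.4% = 0.024.
At £325.00/mo: n = ⌈−ln(1 − rB₀/P)/ln(1+r)⌉ = 39 payments (last £320.78); total interest = total paid − £8,170.00 = £4,500.78.
At £350.00/mo: 35 payments (last £224.36); total interest £3,954.36.
Payments saved = 39 − 35 = 4.

4 fewer payments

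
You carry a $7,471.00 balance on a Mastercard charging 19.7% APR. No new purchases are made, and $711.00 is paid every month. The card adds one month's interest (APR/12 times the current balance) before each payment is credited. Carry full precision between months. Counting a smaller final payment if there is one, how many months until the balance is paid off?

12 months

Monthly rate r = 19.7%/12 = 1.64167% = 0.0164167.
Recurrence: B ← B·(1+r) − $711.00.
Month 1: interest $122.65; balance after payment $6,882.65.
Month 2: interest $112.99; balance after payment $6,284.64.
Closed form: n = −ln(1 − rB₀/P)/ln(1+r) = −ln(0.8275)/ln(1.01642) ≈ 11.628, so the balance reaches zero during payment 12.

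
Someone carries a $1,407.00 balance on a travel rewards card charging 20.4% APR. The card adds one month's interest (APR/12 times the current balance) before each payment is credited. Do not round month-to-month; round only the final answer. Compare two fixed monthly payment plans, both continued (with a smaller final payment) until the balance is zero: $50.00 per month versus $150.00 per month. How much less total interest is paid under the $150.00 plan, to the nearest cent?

Monthly rate r = 20.4%/12 = 1.7% = 0.017.
At $50.00/mo: n = ⌈−ln(1 − rB₀/P)/ln(1+r)⌉ = 39 payments (last $30.49); total interest = total paid − $1,407.00 = $523.49.
At $150.00/mo: 11 payments (last $46.00); total interest $139.00.
Interest saved = $523.49 − $139.00 = $384.49.

$384.49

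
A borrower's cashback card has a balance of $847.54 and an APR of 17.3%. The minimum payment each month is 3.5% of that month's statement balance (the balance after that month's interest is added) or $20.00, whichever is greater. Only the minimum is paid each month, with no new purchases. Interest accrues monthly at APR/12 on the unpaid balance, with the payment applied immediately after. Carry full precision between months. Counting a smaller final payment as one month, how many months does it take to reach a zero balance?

56 months

Monthly rate r = 17.3%/12 = 1.44167% = 0.0144167.
While 3.5% of the post-interest balance exceeds $20.00, each month B ← (B·(1+r))·(1 − 0.035), i.e. B shrinks by the factor (1+r)·0.965 = 0.97891.
This holds for months 1–20. Entering month 21 the balance is $553.39; 3.5% of the post-interest balance is now below $20.00, so the flat $20.00 minimum applies from here.
From month 21 a fixed $20.00 at rate r clears $553.39 in 36 more payments. Total: 20 + 36 = 56 months.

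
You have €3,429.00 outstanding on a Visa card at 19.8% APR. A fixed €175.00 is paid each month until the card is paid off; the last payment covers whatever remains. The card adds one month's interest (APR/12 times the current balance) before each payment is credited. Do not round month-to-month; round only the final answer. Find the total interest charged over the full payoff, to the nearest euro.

Monthly rate r = 19.8%/12 = 1.65% = 0.0165.
Payoff takes n = ⌈−ln(1 − rB₀/P)/ln(1+r)⌉ = ⌈23.864⌉ = 24 payments; the last is €151.29.
Total paid = 23·€175.00 + €151.29 = €4,176.29.
Total interest = total paid − principal = €4,176.29 − €3,429.00 = €747.29.

€747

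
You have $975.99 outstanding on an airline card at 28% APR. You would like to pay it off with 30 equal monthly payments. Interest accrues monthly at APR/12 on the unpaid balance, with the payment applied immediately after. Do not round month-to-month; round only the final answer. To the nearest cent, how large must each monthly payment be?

$45.60

Monthly rate r = 28%/12 = 2.33333% = 0.0233333.
Level-payment amortization: P = B₀·r / (1 − (1+r)^(−n)) = 975.99·0.0233333 / (1 − 1.02333^(−30)).
Denominator 1 − (1+r)^(−30) = 0.49940515.
P = 22.7731 / 0.49940515 ≈ 45.60.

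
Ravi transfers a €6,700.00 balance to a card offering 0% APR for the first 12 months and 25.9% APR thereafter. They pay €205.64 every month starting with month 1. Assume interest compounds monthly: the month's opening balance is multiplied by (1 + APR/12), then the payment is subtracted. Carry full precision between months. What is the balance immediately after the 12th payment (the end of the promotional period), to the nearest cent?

€4,232.32

Promo months 1–12 at r₀ = 0%/12 = 0; months 13+ at r₁ = 25.9%/12 = 0.0215833.
After month 12 (no interest yet): B = €6,700.00 − 12·€205.64 = €4,232.32.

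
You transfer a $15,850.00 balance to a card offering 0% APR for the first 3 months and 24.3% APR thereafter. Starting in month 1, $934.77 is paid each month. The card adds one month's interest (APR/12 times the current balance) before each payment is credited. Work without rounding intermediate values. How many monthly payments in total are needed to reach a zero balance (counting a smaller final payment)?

Promo months 1–3 at r₀ = 0%/12 = 0; months 4+ at r₁ = 24.3%/12 = 0.02025.
After month 3 (no interest yet): B = $15,850.00 − 3·$934.77 = $13,045.69.
Then at r₁ with $934.77/mo: n₂ = −ln(1 − r₁·B/P)/ln(1+r₁) ≈ 16.57 → 17 more payments.

20 payments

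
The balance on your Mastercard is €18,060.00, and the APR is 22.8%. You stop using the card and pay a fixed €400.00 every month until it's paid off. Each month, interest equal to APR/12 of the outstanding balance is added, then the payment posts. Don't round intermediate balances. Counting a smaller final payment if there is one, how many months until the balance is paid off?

104 payments

Monthly rate r = 22.8%/12 = 1.9% = 0.019.
Recurrence: B ← B·(1+r) − €400.00.
Month 1: interest €343.14; balance after payment €18,003.14.
Month 2: interest €342.06; balance after payment €17,945.20.
Closed form: n = −ln(1 − rB₀/P)/ln(1+r) = −ln(0.14215)/ln(1.019) ≈ 103.650, so the balance reaches zero during payment 104.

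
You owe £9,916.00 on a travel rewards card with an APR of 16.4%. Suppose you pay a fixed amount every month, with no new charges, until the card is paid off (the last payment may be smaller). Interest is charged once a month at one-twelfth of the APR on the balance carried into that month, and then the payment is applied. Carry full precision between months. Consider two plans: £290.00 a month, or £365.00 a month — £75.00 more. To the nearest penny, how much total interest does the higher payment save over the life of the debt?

Monthly rate r = 16.4%/12 = 1.36667% = 0.0136667.
At £290.00/mo: n = ⌈−ln(1 − rB₀/P)/ln(1+r)⌉ = 47 payments (last £115.80); total interest = total paid − £9,916.00 = £3,539.80.
At £365.00/mo: 35 payments (last £69.10); total interest £2,563.10.
Interest saved = £3,539.80 − £2,563.10 = £976.70.

£976.70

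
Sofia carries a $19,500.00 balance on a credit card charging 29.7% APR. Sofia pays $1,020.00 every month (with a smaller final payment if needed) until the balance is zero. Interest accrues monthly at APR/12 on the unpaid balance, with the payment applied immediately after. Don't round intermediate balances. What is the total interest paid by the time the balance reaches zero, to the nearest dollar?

Monthly rate r = 29.7%/12 = 2.475% = 0.02475.
Payoff takes n = ⌈−ln(1 − rB₀/P)/ln(1+r)⌉ = ⌈26.213⌉ = 27 payments; the last is $218.87.
Total paid = 26·$1,020.00 + $218.87 = $26,738.87.
Total interest = total paid − principal = $26,738.87 − $19,500.00 = $7,238.87.

$7,239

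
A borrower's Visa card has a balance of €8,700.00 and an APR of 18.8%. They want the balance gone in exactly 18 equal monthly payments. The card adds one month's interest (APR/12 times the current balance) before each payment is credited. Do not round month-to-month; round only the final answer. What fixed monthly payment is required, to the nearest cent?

€558.43

Monthly rate r = 18.8%/12 = 1.56667% = 0.0156667.
Level-payment amortization: P = B₀·r / (1 − (1+r)^(−n)) = 8700.00·0.0156667 / (1 − 1.01567^(−18)).
Denominator 1 − (1+r)^(−18) = 0.244075522.
P = 136.3 / 0.244075522 ≈ 558.43.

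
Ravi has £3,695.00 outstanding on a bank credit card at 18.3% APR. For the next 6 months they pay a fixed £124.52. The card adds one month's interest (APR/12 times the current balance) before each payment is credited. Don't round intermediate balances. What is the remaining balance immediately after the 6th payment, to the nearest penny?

£3,270.06

Monthly rate r = 18.3%/12 = 1.525% = 0.01525.
Each month: B ← B·(1+r) − £124.52.
Month 1: interest £56.35; balance after payment £3,626.83.
Month 2: interest £55.31; balance after payment £3,557.62.
Month 3: interest £54.25; balance after payment £3,487.35.
Month 4: interest £53.18; balance after payment £3,416.01.
Month 5: interest £52.09; balance after payment £3,343.59.
Month 6: interest £50.99; balance after payment £3,270.06.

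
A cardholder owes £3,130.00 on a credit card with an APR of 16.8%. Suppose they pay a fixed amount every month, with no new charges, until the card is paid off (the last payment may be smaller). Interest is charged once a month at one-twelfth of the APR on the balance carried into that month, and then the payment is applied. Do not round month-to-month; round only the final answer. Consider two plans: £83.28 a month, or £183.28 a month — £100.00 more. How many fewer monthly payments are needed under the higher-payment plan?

34 fewer payments

Monthly rate r = 16.8%/12 = 1.4% = 0.014.
At £83.28/mo: n = ⌈−ln(1 − rB₀/P)/ln(1+r)⌉ = 54 payments (last £60.42); total interest = total paid − £3,130.00 = £1,344.26.
At £183.28/mo: 20 payments (last £120.02); total interest £472.34.
Payments saved = 54 − 20 = 34.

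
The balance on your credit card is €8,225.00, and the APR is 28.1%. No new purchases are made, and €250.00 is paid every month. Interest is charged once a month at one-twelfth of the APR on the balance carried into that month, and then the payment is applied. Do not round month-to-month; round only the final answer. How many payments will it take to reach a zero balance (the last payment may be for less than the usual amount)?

Monthly rate r = 28.1%/12 = 2.34167% = 0.0234167.
Recurrence: B ← B·(1+r) − €250.00.
Month 1: interest €192.60; balance after payment €8,167.60.
Month 2: interest €191.26; balance after payment €8,108.86.
Closed form: n = −ln(1 − rB₀/P)/ln(1+r) = −ln(0.22959)/ln(1.02342) ≈ 63.571, so the balance reaches zero during payment 64.

64 months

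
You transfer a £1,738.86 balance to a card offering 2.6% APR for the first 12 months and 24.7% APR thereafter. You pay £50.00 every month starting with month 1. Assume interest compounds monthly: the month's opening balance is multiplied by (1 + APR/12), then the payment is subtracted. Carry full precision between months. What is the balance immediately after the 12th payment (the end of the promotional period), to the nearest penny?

£1,177.41

Promo months 1–12 at r₀ = 2.6%/12 = 0.00216667; months 13+ at r₁ = 24.7%/12 = 0.0205833.
After month 12: iterate B ← B·(1+r₀) − £50.00 for 12 months → £1,177.41.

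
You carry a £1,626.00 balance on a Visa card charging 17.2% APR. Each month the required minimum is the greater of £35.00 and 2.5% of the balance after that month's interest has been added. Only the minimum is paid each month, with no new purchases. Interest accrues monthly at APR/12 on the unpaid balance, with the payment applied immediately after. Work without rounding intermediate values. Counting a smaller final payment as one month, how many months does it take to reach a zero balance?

Monthly rate r = 17.2%/12 = 1.43333% = 0.0143333.
While 2.5% of the post-interest balance exceeds £35.00, each month B ← (B·(1+r))·(1 − 0.025), i.e. B shrinks by the factor (1+r)·0.975 = 0.98897.
This holds for months 1–15. Entering month 16 the balance is £1,376.89; 2.5% of the post-interest balance is now below £35.00, so the flat £35.00 minimum applies from here.
From month 16 a fixed £35.00 at rate r clears £1,376.89 in 59 more payments. Total: 15 + 59 = 74 months.

74 months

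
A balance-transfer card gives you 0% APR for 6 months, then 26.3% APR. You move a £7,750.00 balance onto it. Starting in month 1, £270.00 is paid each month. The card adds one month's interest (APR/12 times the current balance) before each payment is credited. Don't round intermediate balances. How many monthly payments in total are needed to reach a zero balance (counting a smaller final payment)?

Promo months 1–6 at r₀ = 0%/12 = 0; months 7+ at r₁ = 26.3%/12 = 0.0219167.
After month 6 (no interest yet): B = £7,750.00 − 6·£270.00 = £6,130.00.
Then at r₁ with £270.00/mo: n₂ = −ln(1 − r₁·B/P)/ln(1+r₁) ≈ 31.75 → 32 more payments.

38 months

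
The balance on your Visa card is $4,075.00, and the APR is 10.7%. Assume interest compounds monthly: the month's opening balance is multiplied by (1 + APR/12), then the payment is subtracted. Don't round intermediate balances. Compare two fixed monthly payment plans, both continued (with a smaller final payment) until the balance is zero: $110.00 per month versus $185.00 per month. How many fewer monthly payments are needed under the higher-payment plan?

Monthly rate r = 10.7%/12 = 0.891667% = 0.00891667.
At $110.00/mo: n = ⌈−ln(1 − rB₀/P)/ln(1+r)⌉ = 46 payments (last $18.49); total interest = total paid − $4,075.00 = $893.49.
At $185.00/mo: 25 payments (last $117.14); total interest $482.14.
Payments saved = 46 − 25 = 21.

21 fewer payments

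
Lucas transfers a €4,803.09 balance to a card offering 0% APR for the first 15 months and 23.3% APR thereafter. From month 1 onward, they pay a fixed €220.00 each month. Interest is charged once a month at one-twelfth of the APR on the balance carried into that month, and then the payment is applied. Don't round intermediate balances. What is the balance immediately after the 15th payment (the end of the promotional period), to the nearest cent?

€1,503.09

Promo months 1–15 at r₀ = 0%/12 = 0; months 16+ at r₁ = 23.3%/12 = 0.0194167.
After month 15 (no interest yet): B = €4,803.09 − 15·€220.00 = €1,503.09.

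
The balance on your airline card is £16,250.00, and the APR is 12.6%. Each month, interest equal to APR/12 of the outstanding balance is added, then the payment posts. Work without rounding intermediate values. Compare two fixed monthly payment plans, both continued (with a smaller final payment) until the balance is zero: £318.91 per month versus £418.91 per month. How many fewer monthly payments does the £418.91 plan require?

23 fewer payments

Monthly rate r = 12.6%/12 = 1.05% = 0.0105.
At £318.91/mo: n = ⌈−ln(1 − rB₀/P)/ln(1+r)⌉ = 74 payments (last £100.17); total interest = total paid − £16,250.00 = £7,130.60.
At £418.91/mo: 51 payments (last £32.88); total interest £4,728.38.
Payments saved = 74 − 51 = 23.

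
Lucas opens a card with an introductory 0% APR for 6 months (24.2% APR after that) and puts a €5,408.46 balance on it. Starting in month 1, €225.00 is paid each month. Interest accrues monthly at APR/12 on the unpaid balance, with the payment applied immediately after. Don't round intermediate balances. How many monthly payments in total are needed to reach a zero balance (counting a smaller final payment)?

29 payments

Promo months 1–6 at r₀ = 0%/12 = 0; months 7+ at r₁ = 24.2%/12 = 0.0201667.
After month 6 (no interest yet): B = €5,408.46 − 6·€225.00 = €4,058.46.
Then at r₁ with €225.00/mo: n₂ = −ln(1 − r₁·B/P)/ln(1+r₁) ≈ 22.65 → 23 more payments.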